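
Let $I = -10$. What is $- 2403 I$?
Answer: $24030$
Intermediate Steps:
$- 2403 I = \left(-2403\right) \left(-10\right) = 24030$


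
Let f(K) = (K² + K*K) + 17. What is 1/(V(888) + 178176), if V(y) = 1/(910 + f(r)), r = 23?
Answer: 1985/353679361 ≈ 5.6124e-6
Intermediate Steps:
f(K) = 17 + 2*K² (f(K) = (K² + K²) + 17 = 2*K² + 17 = 17 + 2*K²)
V(y) = 1/1985 (V(y) = 1/(910 + (17 + 2*23²)) = 1/(910 + (17 + 2*529)) = 1/(910 + (17 + 1058)) = 1/(910 + 1075) = 1/1985)
1/(V(888) + 178176) = 1/(1/1985 + 178176) = 1/(353679361/1985) = 1985/353679361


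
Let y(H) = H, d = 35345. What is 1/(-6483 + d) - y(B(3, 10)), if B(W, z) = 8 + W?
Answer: -317481/28862 ≈ -11.000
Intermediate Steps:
1/(-6483 + d) - y(B(3, 10)) = 1/(-6483 + 35345) - (8 + 3) = 1/28862 - 1*11 = 1/28862 - 11 = -317481/28862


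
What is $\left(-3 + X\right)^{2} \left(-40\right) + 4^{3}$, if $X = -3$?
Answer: $-1376$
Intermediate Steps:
$\left(-3 + X\right)^{2} \left(-40\right) + 4^{3} = \left(-3 - 3\right)^{2} \left(-40\right) + 4^{3} = \left(-6\right)^{2} \left(-40\right) + 64 = 36 \left(-40\right) + 64 = -1440 + 64 = -1376$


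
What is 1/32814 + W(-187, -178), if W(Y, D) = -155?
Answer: -5086169/32814 ≈ -155.00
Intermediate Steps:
1/32814 + W(-187, -178) = 1/32814 - 155 = -5086169/32814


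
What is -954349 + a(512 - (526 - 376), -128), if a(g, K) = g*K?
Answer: -1000685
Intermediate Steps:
a(g, K) = K*g
-954349 + a(512 - (526 - 376), -128) = -954349 - 128*(512 - (526 - 376)) = -954349 - 128*(512 - 1*150) = -954349 - 128*(512 - 150) = -954349 - 128*362 = -954349 - 46336 = -1000685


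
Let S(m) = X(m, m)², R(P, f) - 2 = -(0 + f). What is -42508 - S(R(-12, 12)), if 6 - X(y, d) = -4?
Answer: -42608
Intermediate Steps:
R(P, f) = 2 - f (R(P, f) = 2 - (0 + f) = 2 - f)
X(y, d) = 10 (X(y, d) = 6 - 1*(-4) = 6 + 4 = 10)
S(m) = 100 (S(m) = 10² = 100)
-42508 - S(R(-12, 12)) = -42508 - 1*100 = -42508 - 100 = -42608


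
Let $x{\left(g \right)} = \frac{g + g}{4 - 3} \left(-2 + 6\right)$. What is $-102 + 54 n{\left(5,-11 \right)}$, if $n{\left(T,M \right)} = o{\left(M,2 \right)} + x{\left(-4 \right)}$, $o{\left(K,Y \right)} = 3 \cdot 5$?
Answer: $-1020$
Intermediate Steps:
$o{\left(K,Y \right)} = 15$
$x{\left(g \right)} = 8 g$ ($x{\left(g \right)} = \frac{2 g}{1} \cdot 4 = 2 g 1 \cdot 4 = 2 g 4 = 8 g$)
$n{\left(T,M \right)} = -17$ ($n{\left(T,M \right)} = 15 + 8 \left(-4\right) = 15 - 32 = -17$)
$-102 + 54 n{\left(5,-11 \right)} = -102 + 54 \left(-17\right) = -102 - 918 = -1020$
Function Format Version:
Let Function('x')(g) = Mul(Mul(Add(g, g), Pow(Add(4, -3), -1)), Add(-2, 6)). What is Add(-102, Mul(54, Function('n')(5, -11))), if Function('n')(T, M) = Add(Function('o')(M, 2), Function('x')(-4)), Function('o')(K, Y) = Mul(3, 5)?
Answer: -1020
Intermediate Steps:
Function('o')(K, Y) = 15
Function('x')(g) = Mul(8, g) (Function('x')(g) = Mul(Mul(Mul(2, g), Pow(1, -1)), 4) = Mul(Mul(Mul(2, g), 1), 4) = Mul(Mul(2, g), 4) = Mul(8, g))
Function('n')(T, M) = -17 (Function('n')(T, M) = Add(15, Mul(8, -4)) = Add(15, -32) = -17)
Add(-102, Mul(54, Function('n')(5, -11))) = Add(-102, Mul(54, -17)) = Add(-102, -918) = -1020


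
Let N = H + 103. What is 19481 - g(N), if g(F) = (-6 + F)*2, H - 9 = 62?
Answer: 19145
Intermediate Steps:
H = 71 (H = 9 + 62 = 71)
N = 174 (N = 71 + 103 = 174)
g(F) = -12 + 2*F
19481 - g(N) = 19481 - (-12 + 2*174) = 19481 - (-12 + 348) = 19481 - 1*336 = 19481 - 336 = 19145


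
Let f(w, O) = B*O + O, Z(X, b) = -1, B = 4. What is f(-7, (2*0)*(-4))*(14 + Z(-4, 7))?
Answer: 0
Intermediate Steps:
f(w, O) = 5*O (f(w, O) = 4*O + O = 5*O)
f(-7, (2*0)*(-4))*(14 + Z(-4, 7)) = (5*((2*0)*(-4)))*(14 - 1) = (5*(0*(-4)))*13 = (5*0)*13 = 0*13 = 0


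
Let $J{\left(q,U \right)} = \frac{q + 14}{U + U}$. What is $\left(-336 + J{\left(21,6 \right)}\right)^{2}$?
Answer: $\frac{15976009}{144} \approx 1.1094 \cdot 10^{5}$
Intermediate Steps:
$J{\left(q,U \right)} = \frac{14 + q}{2 U}$
$\left(-336 + J{\left(21,6 \right)}\right)^{2} = \left(-336 + \frac{14 + 21}{2 \cdot 6}\right)^{2} = \left(-336 + \frac{1}{2} \cdot \frac{1}{6} \cdot 35\right)^{2} = \left(-336 + \frac{35}{12}\right)^{2} = \left(- \frac{3997}{12}\right)^{2} = \frac{15976009}{144}$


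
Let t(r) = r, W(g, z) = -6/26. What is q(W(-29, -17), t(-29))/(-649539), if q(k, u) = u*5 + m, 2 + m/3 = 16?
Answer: 103/649539 ≈ 0.00015857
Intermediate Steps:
m = 42 (m = -6 + 3*16 = -6 + 48 = 42)
W(g, z) = -3/13 (W(g, z) = -6*1/26 = -3/13)
q(k, u) = 42 + 5*u (q(k, u) = u*5 + 42 = 5*u + 42 = 42 + 5*u)
q(W(-29, -17), t(-29))/(-649539) = (42 + 5*(-29))/(-649539) = (42 - 145)*(-1/649539) = -103*(-1/649539) = 103/649539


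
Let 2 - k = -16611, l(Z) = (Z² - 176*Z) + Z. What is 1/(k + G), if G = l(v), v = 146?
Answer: 1/12379 ≈ 8.0782e-5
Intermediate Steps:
l(Z) = Z² - 175*Z
G = -4234 (G = 146*(-175 + 146) = 146*(-29) = -4234)
k = 16613 (k = 2 - 1*(-16611) = 2 + 16611 = 16613)
1/(k + G) = 1/(16613 - 4234) = 1/12379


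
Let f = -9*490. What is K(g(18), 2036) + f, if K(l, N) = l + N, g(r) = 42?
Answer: -2332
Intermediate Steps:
f = -4410
K(l, N) = N + l
K(g(18), 2036) + f = (2036 + 42) - 4410 = 2078 - 4410 = -2332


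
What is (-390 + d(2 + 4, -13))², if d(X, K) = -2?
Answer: 153664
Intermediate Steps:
(-390 + d(2 + 4, -13))² = (-390 - 2)² = (-392)² = 153664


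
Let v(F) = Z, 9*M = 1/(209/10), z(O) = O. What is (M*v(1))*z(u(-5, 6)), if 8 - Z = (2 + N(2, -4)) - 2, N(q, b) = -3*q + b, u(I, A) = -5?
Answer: -100/209 ≈ -0.47847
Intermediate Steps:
N(q, b) = b - 3*q
M = 10/1881 (M = 1/(9*((209/10))) = 1/(9*((209*(⅒)))) = 1/(9*(209/10)) = (⅑)*(10/209) = 10/1881 ≈ 0.0053163)
Z = 18 (Z = 8 - ((2 + (-4 - 3*2)) - 2) = 8 - ((2 + (-4 - 6)) - 2) = 8 - ((2 - 10) - 2) = 8 - (-8 - 2) = 8 - 1*(-10) = 8 + 10 = 18)
v(F) = 18
(M*v(1))*z(u(-5, 6)) = ((10/1881)*18)*(-5) = (20/209)*(-5) = -100/209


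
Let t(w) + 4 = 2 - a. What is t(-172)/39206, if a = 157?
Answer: -159/39206 ≈ -0.0040555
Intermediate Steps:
t(w) = -159 (t(w) = -4 + (2 - 1*157) = -4 + (2 - 157) = -4 - 155 = -159)
t(-172)/39206 = -159/39206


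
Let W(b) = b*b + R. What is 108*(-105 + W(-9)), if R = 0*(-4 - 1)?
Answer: -2592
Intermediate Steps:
R = 0 (R = 0*(-5) = 0)
W(b) = b**2 (W(b) = b*b + 0 = b**2 + 0 = b**2)
108*(-105 + W(-9)) = 108*(-105 + (-9)**2) = 108*(-105 + 81) = 108*(-24) = -2592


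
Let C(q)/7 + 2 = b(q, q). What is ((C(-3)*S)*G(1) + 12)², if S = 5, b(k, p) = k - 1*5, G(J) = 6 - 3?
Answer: 1077444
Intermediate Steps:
G(J) = 3
b(k, p) = -5 + k (b(k, p) = k - 5 = -5 + k)
C(q) = -49 + 7*q (C(q) = -14 + 7*(-5 + q) = -14 + (-35 + 7*q) = -49 + 7*q)
((C(-3)*S)*G(1) + 12)² = (((-49 + 7*(-3))*5)*3 + 12)² = (((-49 - 21)*5)*3 + 12)² = (-70*5*3 + 12)² = (-350*3 + 12)² = (-1050 + 12)² = (-1038)² = 1077444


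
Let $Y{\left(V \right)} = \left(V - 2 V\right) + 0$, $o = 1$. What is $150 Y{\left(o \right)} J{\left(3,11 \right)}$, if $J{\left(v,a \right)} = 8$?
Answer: $-1200$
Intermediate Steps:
$Y{\left(V \right)} = - V$ ($Y{\left(V \right)} = - V + 0 = - V$)
$150 Y{\left(o \right)} J{\left(3,11 \right)} = 150 \left(\left(-1\right) 1\right) 8 = 150 \left(-1\right) 8 = \left(-150\right) 8 = -1200$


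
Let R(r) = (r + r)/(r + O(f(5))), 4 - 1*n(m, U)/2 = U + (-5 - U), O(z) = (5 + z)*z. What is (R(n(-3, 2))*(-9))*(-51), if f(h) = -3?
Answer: 1377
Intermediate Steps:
O(z) = z*(5 + z)
n(m, U) = 18 (n(m, U) = 8 - 2*(U + (-5 - U)) = 8 - 2*(-5) = 8 + 10 = 18)
R(r) = 2*r/(-6 + r) (R(r) = (r + r)/(r - 3*(5 - 3)) = (2*r)/(r - 3*2) = (2*r)/(r - 6) = (2*r)/(-6 + r) = 2*r/(-6 + r))
(R(n(-3, 2))*(-9))*(-51) = ((2*18/(-6 + 18))*(-9))*(-51) = ((2*18/12)*(-9))*(-51) = ((2*18*(1/12))*(-9))*(-51) = (3*(-9))*(-51) = -27*(-51) = 1377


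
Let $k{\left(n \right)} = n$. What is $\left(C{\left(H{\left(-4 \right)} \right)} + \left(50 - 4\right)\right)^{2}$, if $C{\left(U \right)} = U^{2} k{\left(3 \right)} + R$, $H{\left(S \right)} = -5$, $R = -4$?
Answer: $13689$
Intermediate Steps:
$C{\left(U \right)} = -4 + 3 U^{2}$ ($C{\left(U \right)} = U^{2} \cdot 3 - 4 = 3 U^{2} - 4 = -4 + 3 U^{2}$)
$\left(C{\left(H{\left(-4 \right)} \right)} + \left(50 - 4\right)\right)^{2} = \left(\left(-4 + 3 \left(-5\right)^{2}\right) + \left(50 - 4\right)\right)^{2} = \left(\left(-4 + 3 \cdot 25\right) + 46\right)^{2} = \left(\left(-4 + 75\right) + 46\right)^{2} = \left(71 + 46\right)^{2} = 117^{2} = 13689$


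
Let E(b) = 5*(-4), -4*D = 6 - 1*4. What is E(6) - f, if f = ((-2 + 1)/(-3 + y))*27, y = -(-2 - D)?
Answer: -38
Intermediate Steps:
D = -½ (D = -(6 - 1*4)/4 = -(6 - 4)/4 = -¼*2 = -½ ≈ -0.50000)
y = 3/2 (y = -(-2 - 1*(-½)) = -(-2 + ½) = -1*(-3/2) = 3/2 ≈ 1.5000)
f = 18 (f = ((-2 + 1)/(-3 + 3/2))*27 = -1/(-3/2)*27 = -1*(-⅔)*27 = (⅔)*27 = 18)
E(b) = -20
E(6) - f = -20 - 1*18 = -20 - 18 = -38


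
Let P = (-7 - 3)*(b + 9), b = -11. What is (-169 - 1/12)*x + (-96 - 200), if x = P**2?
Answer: -203788/3 ≈ -67929.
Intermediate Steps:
P = 20 (P = (-7 - 3)*(-11 + 9) = -10*(-2) = 20)
x = 400 (x = 20**2 = 400)
(-169 - 1/12)*x + (-96 - 200) = (-169 - 1/12)*400 + (-96 - 200) = (-169 - 1*1/12)*400 - 296 = (-169 - 1/12)*400 - 296 = -2029/12*400 - 296 = -202900/3 - 296 = -203788/3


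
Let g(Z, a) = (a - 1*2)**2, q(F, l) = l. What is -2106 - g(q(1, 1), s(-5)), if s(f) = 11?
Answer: -2187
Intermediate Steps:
g(Z, a) = (-2 + a)**2 (g(Z, a) = (a - 2)**2 = (-2 + a)**2)
-2106 - g(q(1, 1), s(-5)) = -2106 - (-2 + 11)**2 = -2106 - 1*9**2 = -2106 - 1*81 = -2106 - 81 = -2187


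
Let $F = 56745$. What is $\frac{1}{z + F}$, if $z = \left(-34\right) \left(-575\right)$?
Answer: $\frac{1}{76295} \approx 1.3107 \cdot 10^{-5}$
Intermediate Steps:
$z = 19550$
$\frac{1}{z + F} = \frac{1}{19550 + 56745} = \frac{1}{76295}$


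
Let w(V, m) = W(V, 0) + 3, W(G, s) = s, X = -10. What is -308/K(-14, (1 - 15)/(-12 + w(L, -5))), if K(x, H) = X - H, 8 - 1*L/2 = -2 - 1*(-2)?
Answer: 693/26 ≈ 26.654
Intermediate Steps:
L = 16 (L = 16 - 2*(-2 - 1*(-2)) = 16 - 2*(-2 + 2) = 16 - 2*0 = 16 + 0 = 16)
w(V, m) = 3 (w(V, m) = 0 + 3 = 3)
K(x, H) = -10 - H
-308/K(-14, (1 - 15)/(-12 + w(L, -5))) = -308/(-10 - (1 - 15)/(-12 + 3)) = -308/(-10 - (-14)/(-9)) = -308/(-10 - (-14)*(-1)/9) = -308/(-10 - 1*14/9) = -308/(-10 - 14/9) = -308/(-104/9) = -308*(-9/104) = 693/26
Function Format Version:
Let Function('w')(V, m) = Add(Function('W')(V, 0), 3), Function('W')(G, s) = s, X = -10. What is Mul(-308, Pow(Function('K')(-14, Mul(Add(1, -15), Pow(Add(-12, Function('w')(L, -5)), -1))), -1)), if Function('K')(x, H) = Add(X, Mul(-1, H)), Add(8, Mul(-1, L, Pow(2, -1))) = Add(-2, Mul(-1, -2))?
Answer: Rational(693, 26) ≈ 26.654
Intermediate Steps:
L = 16 (L = Add(16, Mul(-2, Add(-2, Mul(-1, -2)))) = Add(16, Mul(-2, Add(-2, 2))) = Add(16, Mul(-2, 0)) = Add(16, 0) = 16)
Function('w')(V, m) = 3 (Function('w')(V, m) = Add(0, 3) = 3)
Function('K')(x, H) = Add(-10, Mul(-1, H))
Mul(-308, Pow(Function('K')(-14, Mul(Add(1, -15), Pow(Add(-12, Function('w')(L, -5)), -1))), -1)) = Mul(-308, Pow(Add(-10, Mul(-1, Mul(Add(1, -15), Pow(Add(-12, 3), -1)))), -1)) = Mul(-308, Pow(Add(-10, Mul(-1, Mul(-14, Pow(-9, -1)))), -1)) = Mul(-308, Pow(Add(-10, Mul(-1, Mul(-14, Rational(-1, 9)))), -1)) = Mul(-308, Pow(Add(-10, Mul(-1, Rational(14, 9))), -1)) = Mul(-308, Pow(Add(-10, Rational(-14, 9)), -1)) = Mul(-308, Pow(Rational(-104, 9), -1)) = Mul(-308, Rational(-9, 104)) = Rational(693, 26)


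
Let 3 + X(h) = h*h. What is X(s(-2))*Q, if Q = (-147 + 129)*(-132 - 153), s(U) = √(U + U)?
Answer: -35910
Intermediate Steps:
s(U) = √2*√U (s(U) = √(2*U) = √2*√U)
X(h) = -3 + h² (X(h) = -3 + h*h = -3 + h²)
Q = 5130 (Q = -18*(-285) = 5130)
X(s(-2))*Q = (-3 + (√2*√(-2))²)*5130 = (-3 + (√2*(I*√2))²)*5130 = (-3 + (2*I)²)*5130 = (-3 - 4)*5130 = -7*5130 = -35910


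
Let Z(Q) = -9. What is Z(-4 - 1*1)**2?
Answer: 81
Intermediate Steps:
Z(-4 - 1*1)**2 = (-9)**2 = 81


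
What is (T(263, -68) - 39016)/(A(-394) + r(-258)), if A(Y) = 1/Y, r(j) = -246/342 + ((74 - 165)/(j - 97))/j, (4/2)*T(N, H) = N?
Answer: 13330437561765/247801528 ≈ 53795.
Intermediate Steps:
T(N, H) = N/2
r(j) = -41/57 - 91/(j*(-97 + j)) (r(j) = -246*1/342 + (-91/(-97 + j))/j = -41/57 - 91/(j*(-97 + j)))
(T(263, -68) - 39016)/(A(-394) + r(-258)) = ((1/2)*263 - 39016)/(1/(-394) + (1/57)*(-5187 - 41*(-258)**2 + 3977*(-258))/(-258*(-97 - 258))) = (263/2 - 39016)/(-1/394 + (1/57)*(-1/258)*(-5187 - 41*66564 - 1026066)/(-355)) = -77769/(2*(-1/394 + (1/57)*(-1/258)*(-1/355)*(-5187 - 2729124 - 1026066))) = -77769/(2*(-1/394 + (1/57)*(-1/258)*(-1/355)*(-3760377))) = -77769/(2*(-1/394 - 1253459/1740210)) = -77769/(2*(-123900764/171410685)) = -77769/2*(-171410685/123900764) = 13330437561765/247801528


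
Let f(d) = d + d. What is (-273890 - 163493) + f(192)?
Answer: -436999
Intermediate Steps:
f(d) = 2*d
(-273890 - 163493) + f(192) = (-273890 - 163493) + 2*192 = -437383 + 384 = -436999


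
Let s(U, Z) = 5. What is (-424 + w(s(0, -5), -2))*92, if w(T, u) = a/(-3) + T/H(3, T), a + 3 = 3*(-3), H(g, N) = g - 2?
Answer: -38180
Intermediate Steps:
H(g, N) = -2 + g
a = -12 (a = -3 + 3*(-3) = -3 - 9 = -12)
w(T, u) = 4 + T (w(T, u) = -12/(-3) + T/(-2 + 3) = -12*(-⅓) + T/1 = 4 + T*1 = 4 + T)
(-424 + w(s(0, -5), -2))*92 = (-424 + (4 + 5))*92 = (-424 + 9)*92 = -415*92 = -38180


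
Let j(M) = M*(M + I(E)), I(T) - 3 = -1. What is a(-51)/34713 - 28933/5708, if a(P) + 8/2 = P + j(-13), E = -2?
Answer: -1003848925/198141804 ≈ -5.0663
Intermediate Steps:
I(T) = 2 (I(T) = 3 - 1 = 2)
j(M) = M*(2 + M) (j(M) = M*(M + 2) = M*(2 + M))
a(P) = 139 + P (a(P) = -4 + (P - 13*(2 - 13)) = -4 + (P - 13*(-11)) = -4 + (P + 143) = -4 + (143 + P) = 139 + P)
a(-51)/34713 - 28933/5708 = (139 - 51)/34713 - 28933/5708 = 88*(1/34713) - 28933*1/5708 = 88/34713 - 28933/5708 = -1003848925/198141804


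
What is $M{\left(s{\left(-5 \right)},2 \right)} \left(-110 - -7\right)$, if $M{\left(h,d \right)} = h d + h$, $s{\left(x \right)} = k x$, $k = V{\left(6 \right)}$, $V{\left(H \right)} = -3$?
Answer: $-4635$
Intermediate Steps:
$k = -3$
$s{\left(x \right)} = - 3 x$
$M{\left(h,d \right)} = h + d h$ ($M{\left(h,d \right)} = d h + h = h + d h$)
$M{\left(s{\left(-5 \right)},2 \right)} \left(-110 - -7\right) = \left(-3\right) \left(-5\right) \left(1 + 2\right) \left(-110 - -7\right) = 15 \cdot 3 \left(-110 + 7\right) = 45 \left(-103\right) = -4635$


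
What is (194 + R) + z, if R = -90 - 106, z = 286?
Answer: 284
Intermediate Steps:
R = -196
(194 + R) + z = (194 - 196) + 286 = -2 + 286 = 284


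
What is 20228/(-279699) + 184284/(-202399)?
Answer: -55638177488/56610797901 ≈ -0.98282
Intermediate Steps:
20228/(-279699) + 184284/(-202399) = 20228*(-1/279699) + 184284*(-1/202399) = -20228/279699 - 184284/202399 = -55638177488/56610797901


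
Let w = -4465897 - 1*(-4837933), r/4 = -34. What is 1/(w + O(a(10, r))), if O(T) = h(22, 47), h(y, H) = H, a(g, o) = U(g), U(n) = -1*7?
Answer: 1/372083 ≈ 2.6876e-6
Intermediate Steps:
U(n) = -7
r = -136 (r = 4*(-34) = -136)
a(g, o) = -7
O(T) = 47
w = 372036 (w = -4465897 + 4837933 = 372036)
1/(w + O(a(10, r))) = 1/(372036 + 47) = 1/372083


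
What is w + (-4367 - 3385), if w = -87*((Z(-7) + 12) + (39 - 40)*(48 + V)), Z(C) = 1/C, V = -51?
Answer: -63312/7 ≈ -9044.6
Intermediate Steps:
w = -9048/7 (w = -87*((1/(-7) + 12) + (39 - 40)*(48 - 51)) = -87*((-⅐ + 12) - 1*(-3)) = -87*(83/7 + 3) = -87*104/7 = -9048/7 ≈ -1292.6)
w + (-4367 - 3385) = -9048/7 + (-4367 - 3385) = -9048/7 - 7752 = -63312/7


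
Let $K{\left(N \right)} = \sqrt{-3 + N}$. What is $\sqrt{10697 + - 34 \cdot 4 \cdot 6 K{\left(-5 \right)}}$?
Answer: $\sqrt{10697 - 1632 i \sqrt{2}} \approx 104.02 - 11.094 i$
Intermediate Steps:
$\sqrt{10697 + - 34 \cdot 4 \cdot 6 K{\left(-5 \right)}} = \sqrt{10697 + - 34 \cdot 4 \cdot 6 \sqrt{-3 - 5}} = \sqrt{10697 + \left(-34\right) 24 \sqrt{-8}} = \sqrt{10697 - 816 \cdot 2 i \sqrt{2}} = \sqrt{10697 - 1632 i \sqrt{2}}$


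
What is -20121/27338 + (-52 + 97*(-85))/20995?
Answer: -649263781/573961310 ≈ -1.1312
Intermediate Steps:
-20121/27338 + (-52 + 97*(-85))/20995 = -20121*1/27338 + (-52 - 8245)*(1/20995) = -20121/27338 - 8297*1/20995 = -20121/27338 - 8297/20995 = -649263781/573961310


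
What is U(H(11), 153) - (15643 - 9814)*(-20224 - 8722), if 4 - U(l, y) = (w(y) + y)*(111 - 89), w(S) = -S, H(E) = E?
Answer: 168726238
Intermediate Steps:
U(l, y) = 4 (U(l, y) = 4 - (-y + y)*(111 - 89) = 4 - 0*22 = 4 - 1*0 = 4 + 0 = 4)
U(H(11), 153) - (15643 - 9814)*(-20224 - 8722) = 4 - (15643 - 9814)*(-20224 - 8722) = 4 - 5829*(-28946) = 4 - 1*(-168726234) = 4 + 168726234 = 168726238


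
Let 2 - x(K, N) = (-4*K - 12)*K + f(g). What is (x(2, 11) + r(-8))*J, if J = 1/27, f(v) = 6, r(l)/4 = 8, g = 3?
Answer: 68/27 ≈ 2.5185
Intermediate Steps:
r(l) = 32 (r(l) = 4*8 = 32)
J = 1/27 ≈ 0.037037
x(K, N) = -4 - K*(-12 - 4*K) (x(K, N) = 2 - ((-4*K - 12)*K + 6) = 2 - ((-12 - 4*K)*K + 6) = 2 - (K*(-12 - 4*K) + 6) = 2 - (6 + K*(-12 - 4*K)) = 2 + (-6 - K*(-12 - 4*K)) = -4 - K*(-12 - 4*K))
(x(2, 11) + r(-8))*J = ((-4 + 4*2**2 + 12*2) + 32)*(1/27) = ((-4 + 4*4 + 24) + 32)*(1/27) = ((-4 + 16 + 24) + 32)*(1/27) = (36 + 32)*(1/27) = 68*(1/27) = 68/27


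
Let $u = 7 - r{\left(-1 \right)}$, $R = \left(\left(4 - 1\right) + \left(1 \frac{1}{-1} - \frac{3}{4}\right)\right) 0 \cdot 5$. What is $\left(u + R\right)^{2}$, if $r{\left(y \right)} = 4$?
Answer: $9$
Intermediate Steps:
$R = 0$ ($R = \left(3 + \left(1 \left(-1\right) - \frac{3}{4}\right)\right) 0 \cdot 5 = \left(3 - \frac{7}{4}\right) 0 \cdot 5 = \frac{5}{4} \cdot 0 \cdot 5 = 0 \cdot 5 = 0$)
$u = 3$ ($u = 7 - 4 = 3$)
$\left(u + R\right)^{2} = \left(3 + 0\right)^{2} = 3^{2} = 9$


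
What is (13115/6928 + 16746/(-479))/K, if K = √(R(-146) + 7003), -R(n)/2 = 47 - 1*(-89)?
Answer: -109734203*√6731/22336904272 ≈ -0.40305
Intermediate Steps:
R(n) = -272 (R(n) = -2*(47 - 1*(-89)) = -2*(47 + 89) = -2*136 = -272)
K = √6731 (K = √(-272 + 7003) = √6731 ≈ 82.043)
(13115/6928 + 16746/(-479))/K = (13115/6928 + 16746/(-479))/(√6731) = (13115*(1/6928) + 16746*(-1/479))*(√6731/6731) = (13115/6928 - 16746/479)*(√6731/6731) = -109734203*√6731/22336904272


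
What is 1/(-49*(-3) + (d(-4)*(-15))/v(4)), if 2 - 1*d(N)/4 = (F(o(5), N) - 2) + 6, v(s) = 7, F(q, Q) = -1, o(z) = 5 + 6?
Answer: 7/1089 ≈ 0.0064279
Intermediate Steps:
o(z) = 11
d(N) = -4 (d(N) = 8 - 4*((-1 - 2) + 6) = 8 - 4*(-3 + 6) = 8 - 4*3 = 8 - 12 = -4)
1/(-49*(-3) + (d(-4)*(-15))/v(4)) = 1/(-49*(-3) - 4*(-15)/7) = 1/(147 + 60*(⅐)) = 1/(147 + 60/7) = 1/(1089/7) = 7/1089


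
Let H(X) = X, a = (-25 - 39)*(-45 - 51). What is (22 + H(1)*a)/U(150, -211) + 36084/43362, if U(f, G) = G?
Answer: -43292728/1524897 ≈ -28.391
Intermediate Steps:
a = 6144 (a = -64*(-96) = 6144)
(22 + H(1)*a)/U(150, -211) + 36084/43362 = (22 + 1*6144)/(-211) + 36084/43362 = (22 + 6144)*(-1/211) + 36084*(1/43362) = 6166*(-1/211) + 6014/7227 = -6166/211 + 6014/7227 = -43292728/1524897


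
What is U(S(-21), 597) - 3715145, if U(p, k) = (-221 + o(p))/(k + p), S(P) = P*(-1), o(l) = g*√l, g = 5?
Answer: -2295959831/618 + 5*√21/618 ≈ -3.7151e+6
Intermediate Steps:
o(l) = 5*√l
S(P) = -P
U(p, k) = (-221 + 5*√p)/(k + p)
U(S(-21), 597) - 3715145 = (-221 + 5*√(-1*(-21)))/(597 - 1*(-21)) - 3715145 = (-221 + 5*√21)/(597 + 21) - 3715145 = (-221 + 5*√21)/618 - 3715145 = (-221/618 + 5*√21/618) - 3715145 = -2295959831/618 + 5*√21/618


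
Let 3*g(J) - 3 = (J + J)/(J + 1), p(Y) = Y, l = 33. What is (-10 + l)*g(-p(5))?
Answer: 253/6 ≈ 42.167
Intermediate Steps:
g(J) = 1 + 2*J/(3*(1 + J)) (g(J) = 1 + ((J + J)/(J + 1))/3 = 1 + ((2*J)/(1 + J))/3 = 1 + (2*J/(1 + J))/3 = 1 + 2*J/(3*(1 + J)))
(-10 + l)*g(-p(5)) = (-10 + 33)*((3 + 5*(-1*5))/(3*(1 - 1*5))) = 23*((3 + 5*(-5))/(3*(1 - 5))) = 23*((⅓)*(3 - 25)/(-4)) = 23*((⅓)*(-¼)*(-22)) = 23*(11/6) = 253/6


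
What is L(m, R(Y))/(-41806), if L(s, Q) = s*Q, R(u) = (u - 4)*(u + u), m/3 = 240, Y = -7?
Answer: -55440/20903 ≈ -2.6523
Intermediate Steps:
m = 720 (m = 3*240 = 720)
R(u) = 2*u*(-4 + u) (R(u) = (-4 + u)*(2*u) = 2*u*(-4 + u))
L(s, Q) = Q*s
L(m, R(Y))/(-41806) = ((2*(-7)*(-4 - 7))*720)/(-41806) = ((2*(-7)*(-11))*720)*(-1/41806) = (154*720)*(-1/41806) = 110880*(-1/41806) = -55440/20903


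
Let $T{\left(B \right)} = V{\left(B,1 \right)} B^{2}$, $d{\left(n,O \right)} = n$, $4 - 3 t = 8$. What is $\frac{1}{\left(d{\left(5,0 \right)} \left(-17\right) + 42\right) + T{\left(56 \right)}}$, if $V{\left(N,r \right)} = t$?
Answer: $- \frac{3}{12673} \approx -0.00023672$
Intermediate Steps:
$t = - \frac{4}{3}$ ($t = \frac{4}{3} - \frac{8}{3} = - \frac{4}{3} \approx -1.3333$)
$V{\left(N,r \right)} = - \frac{4}{3}$
$T{\left(B \right)} = - \frac{4 B^{2}}{3}$
$\frac{1}{\left(d{\left(5,0 \right)} \left(-17\right) + 42\right) + T{\left(56 \right)}} = \frac{1}{\left(5 \left(-17\right) + 42\right) - \frac{4 \cdot 56^{2}}{3}} = \frac{1}{\left(-85 + 42\right) - \frac{12544}{3}} = \frac{1}{-43 - \frac{12544}{3}} = \frac{1}{- \frac{12673}{3}} = - \frac{3}{12673}$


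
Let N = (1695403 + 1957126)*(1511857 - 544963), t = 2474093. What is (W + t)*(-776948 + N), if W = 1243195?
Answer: 13128002544672443664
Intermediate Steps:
N = 3531608374926 (N = 3652529*966894 = 3531608374926)
(W + t)*(-776948 + N) = (1243195 + 2474093)*(-776948 + 3531608374926) = 3717288*3531607597978 = 13128002544672443664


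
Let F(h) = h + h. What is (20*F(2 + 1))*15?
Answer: 1800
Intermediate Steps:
F(h) = 2*h
(20*F(2 + 1))*15 = (20*(2*(2 + 1)))*15 = (20*(2*3))*15 = (20*6)*15 = 120*15 = 1800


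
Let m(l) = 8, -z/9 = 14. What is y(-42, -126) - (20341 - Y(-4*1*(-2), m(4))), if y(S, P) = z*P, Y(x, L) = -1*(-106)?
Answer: -4359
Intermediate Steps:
z = -126 (z = -9*14 = -126)
Y(x, L) = 106
y(S, P) = -126*P
y(-42, -126) - (20341 - Y(-4*1*(-2), m(4))) = -126*(-126) - (20341 - 1*106) = 15876 - (20341 - 106) = 15876 - 1*20235 = 15876 - 20235 = -4359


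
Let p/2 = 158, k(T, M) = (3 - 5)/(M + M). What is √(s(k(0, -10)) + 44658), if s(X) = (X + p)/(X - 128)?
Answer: √73049344459/1279 ≈ 211.32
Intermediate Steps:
k(T, M) = -1/M (k(T, M) = -2*1/(2*M) = -1/M)
p = 316 (p = 2*158 = 316)
s(X) = (316 + X)/(-128 + X) (s(X) = (X + 316)/(X - 128) = (316 + X)/(-128 + X))
√(s(k(0, -10)) + 44658) = √((316 - 1/(-10))/(-128 - 1/(-10)) + 44658) = √((316 - 1*(-⅒))/(-128 - 1*(-⅒)) + 44658) = √((316 + ⅒)/(-128 + ⅒) + 44658) = √((3161/10)/(-1279/10) + 44658) = √(-10/1279*3161/10 + 44658) = √(-3161/1279 + 44658) = √(57114421/1279) = √73049344459/1279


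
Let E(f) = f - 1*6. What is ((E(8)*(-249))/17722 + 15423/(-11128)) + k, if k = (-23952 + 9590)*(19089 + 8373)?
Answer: -38890805681176827/98605208 ≈ -3.9441e+8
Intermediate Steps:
k = -394409244 (k = -14362*27462 = -394409244)
E(f) = -6 + f (E(f) = f - 6 = -6 + f)
((E(8)*(-249))/17722 + 15423/(-11128)) + k = (((-6 + 8)*(-249))/17722 + 15423/(-11128)) - 394409244 = ((2*(-249))*(1/17722) + 15423*(-1/11128)) - 394409244 = (-498*1/17722 - 15423/11128) - 394409244 = (-249/8861 - 15423/11128) - 394409244 = -139434075/98605208 - 394409244 = -38890805681176827/98605208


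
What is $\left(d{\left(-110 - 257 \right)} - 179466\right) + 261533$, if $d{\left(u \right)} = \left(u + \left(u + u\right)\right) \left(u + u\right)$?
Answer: $890201$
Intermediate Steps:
$d{\left(u \right)} = 6 u^{2}$ ($d{\left(u \right)} = \left(u + 2 u\right) 2 u = 3 u 2 u = 6 u^{2}$)
$\left(d{\left(-110 - 257 \right)} - 179466\right) + 261533 = \left(6 \left(-110 - 257\right)^{2} - 179466\right) + 261533 = \left(6 \left(-367\right)^{2} - 179466\right) + 261533 = \left(6 \cdot 134689 - 179466\right) + 261533 = \left(808134 - 179466\right) + 261533 = 628668 + 261533 = 890201$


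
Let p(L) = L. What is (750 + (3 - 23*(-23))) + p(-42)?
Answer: 1240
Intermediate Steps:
(750 + (3 - 23*(-23))) + p(-42) = (750 + (3 - 23*(-23))) - 42 = (750 + (3 + 529)) - 42 = (750 + 532) - 42 = 1282 - 42 = 1240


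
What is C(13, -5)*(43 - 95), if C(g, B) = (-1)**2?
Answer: -52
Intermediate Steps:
C(g, B) = 1
C(13, -5)*(43 - 95) = 1*(43 - 95) = 1*(-52) = -52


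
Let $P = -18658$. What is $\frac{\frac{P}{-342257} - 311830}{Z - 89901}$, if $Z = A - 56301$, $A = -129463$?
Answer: $\frac{106725981652}{94348275905} \approx 1.1312$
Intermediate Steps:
$Z = -185764$ ($Z = -129463 - 56301 = -185764$)
$\frac{\frac{P}{-342257} - 311830}{Z - 89901} = \frac{- \frac{18658}{-342257} - 311830}{-185764 - 89901} = \frac{\left(-18658\right) \left(- \frac{1}{342257}\right) - 311830}{-275665} = \left(\frac{18658}{342257} - 311830\right) \left(- \frac{1}{275665}\right) = \left(- \frac{106725981652}{342257}\right) \left(- \frac{1}{275665}\right) = \frac{106725981652}{94348275905}$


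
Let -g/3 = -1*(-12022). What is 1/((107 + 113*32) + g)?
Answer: -1/32343 ≈ -3.0919e-5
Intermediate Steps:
g = -36066 (g = -(-3)*(-12022) = -3*12022 = -36066)
1/((107 + 113*32) + g) = 1/((107 + 113*32) - 36066) = 1/((107 + 3616) - 36066) = 1/(3723 - 36066) = 1/(-32343) = -1/32343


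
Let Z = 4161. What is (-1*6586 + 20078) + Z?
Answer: 17653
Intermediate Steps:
(-1*6586 + 20078) + Z = (-1*6586 + 20078) + 4161 = (-6586 + 20078) + 4161 = 13492 + 4161 = 17653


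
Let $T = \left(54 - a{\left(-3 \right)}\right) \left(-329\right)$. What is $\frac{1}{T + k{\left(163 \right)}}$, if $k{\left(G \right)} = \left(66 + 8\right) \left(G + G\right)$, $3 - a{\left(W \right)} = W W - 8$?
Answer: $\frac{1}{7016} \approx 0.00014253$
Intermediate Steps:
$a{\left(W \right)} = 11 - W^{2}$ ($a{\left(W \right)} = 3 - \left(W W - 8\right) = 3 - \left(W^{2} - 8\right) = 3 - \left(-8 + W^{2}\right) = 11 - W^{2}$)
$k{\left(G \right)} = 148 G$ ($k{\left(G \right)} = 74 \cdot 2 G = 148 G$)
$T = -17108$ ($T = \left(54 - \left(11 - \left(-3\right)^{2}\right)\right) \left(-329\right) = \left(54 - \left(11 - 9\right)\right) \left(-329\right) = \left(54 - 2\right) \left(-329\right) = 52 \left(-329\right) = -17108$)
$\frac{1}{T + k{\left(163 \right)}} = \frac{1}{-17108 + 148 \cdot 163} = \frac{1}{-17108 + 24124} = \frac{1}{7016}$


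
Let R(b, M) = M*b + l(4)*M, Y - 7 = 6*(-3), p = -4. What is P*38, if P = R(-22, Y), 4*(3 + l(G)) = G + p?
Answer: 10450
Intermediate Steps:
l(G) = -4 + G/4 (l(G) = -3 + (G - 4)/4 = -3 + (-4 + G)/4 = -3 + (-1 + G/4) = -4 + G/4)
Y = -11 (Y = 7 + 6*(-3) = 7 - 18 = -11)
R(b, M) = -3*M + M*b (R(b, M) = M*b + (-4 + (1/4)*4)*M = M*b + (-4 + 1)*M = M*b - 3*M = -3*M + M*b)
P = 275 (P = -11*(-3 - 22) = -11*(-25) = 275)
P*38 = 275*38 = 10450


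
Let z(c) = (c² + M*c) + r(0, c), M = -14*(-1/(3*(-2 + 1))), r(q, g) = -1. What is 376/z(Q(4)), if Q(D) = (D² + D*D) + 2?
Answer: 1128/2989 ≈ 0.37738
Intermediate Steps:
Q(D) = 2 + 2*D² (Q(D) = (D² + D²) + 2 = 2*D² + 2 = 2 + 2*D²)
M = -14/3 (M = -14/((-3*(-1))) = -14/3 ≈ -4.6667)
z(c) = -1 + c² - 14*c/3 (z(c) = (c² - 14*c/3) - 1 = -1 + c² - 14*c/3)
376/z(Q(4)) = 376/(-1 + (2 + 2*4²)² - 14*(2 + 2*4²)/3) = 376/(-1 + (2 + 2*16)² - 14*(2 + 2*16)/3) = 376/(-1 + (2 + 32)² - 14*(2 + 32)/3) = 376/(-1 + 34² - 14/3*34) = 376/(-1 + 1156 - 476/3) = 376/(2989/3) = 376*(3/2989) = 1128/2989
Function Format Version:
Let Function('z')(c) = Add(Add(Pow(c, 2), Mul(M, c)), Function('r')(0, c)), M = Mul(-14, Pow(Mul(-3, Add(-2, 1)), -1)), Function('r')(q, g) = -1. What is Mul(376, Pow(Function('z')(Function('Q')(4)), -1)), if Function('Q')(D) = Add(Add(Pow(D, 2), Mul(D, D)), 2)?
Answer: Rational(1128, 2989) ≈ 0.37738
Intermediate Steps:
Function('Q')(D) = Add(2, Mul(2, Pow(D, 2))) (Function('Q')(D) = Add(Add(Pow(D, 2), Pow(D, 2)), 2) = Add(Mul(2, Pow(D, 2)), 2) = Add(2, Mul(2, Pow(D, 2))))
M = Rational(-14, 3) (M = Mul(-14, Pow(Mul(-3, -1), -1)) = Mul(-14, Pow(3, -1)) = Mul(-14, Rational(1, 3)) = Rational(-14, 3) ≈ -4.6667)
Function('z')(c) = Add(-1, Pow(c, 2), Mul(Rational(-14, 3), c)) (Function('z')(c) = Add(Add(Pow(c, 2), Mul(Rational(-14, 3), c)), -1) = Add(-1, Pow(c, 2), Mul(Rational(-14, 3), c)))
Mul(376, Pow(Function('z')(Function('Q')(4)), -1)) = Mul(376, Pow(Add(-1, Pow(Add(2, Mul(2, Pow(4, 2))), 2), Mul(Rational(-14, 3), Add(2, Mul(2, Pow(4, 2))))), -1)) = Mul(376, Pow(Add(-1, Pow(Add(2, Mul(2, 16)), 2), Mul(Rational(-14, 3), Add(2, Mul(2, 16)))), -1)) = Mul(376, Pow(Add(-1, Pow(Add(2, 32), 2), Mul(Rational(-14, 3), Add(2, 32))), -1)) = Mul(376, Pow(Add(-1, Pow(34, 2), Mul(Rational(-14, 3), 34)), -1)) = Mul(376, Pow(Add(-1, 1156, Rational(-476, 3)), -1)) = Mul(376, Pow(Rational(2989, 3), -1)) = Mul(376, Rational(3, 2989)) = Rational(1128, 2989)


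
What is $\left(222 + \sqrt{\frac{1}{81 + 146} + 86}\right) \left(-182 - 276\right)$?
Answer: $-101676 - \frac{458 \sqrt{4431721}}{227} \approx -1.0592 \cdot 10^{5}$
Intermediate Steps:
$\left(222 + \sqrt{\frac{1}{81 + 146} + 86}\right) \left(-182 - 276\right) = \left(222 + \sqrt{\frac{1}{227} + 86}\right) \left(-458\right) = \left(222 + \sqrt{\frac{19523}{227}}\right) \left(-458\right) = \left(222 + \frac{\sqrt{4431721}}{227}\right) \left(-458\right) = -101676 - \frac{458 \sqrt{4431721}}{227}$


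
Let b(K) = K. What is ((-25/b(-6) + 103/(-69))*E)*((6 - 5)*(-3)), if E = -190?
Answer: 35055/23 ≈ 1524.1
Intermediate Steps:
((-25/b(-6) + 103/(-69))*E)*((6 - 5)*(-3)) = ((-25/(-6) + 103/(-69))*(-190))*((6 - 5)*(-3)) = ((-25*(-1/6) + 103*(-1/69))*(-190))*(1*(-3)) = ((25/6 - 103/69)*(-190))*(-3) = ((123/46)*(-190))*(-3) = -11685/23*(-3) = 35055/23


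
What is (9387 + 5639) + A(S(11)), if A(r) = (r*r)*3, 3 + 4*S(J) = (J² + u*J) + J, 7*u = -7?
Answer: 70547/4 ≈ 17637.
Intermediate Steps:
u = -1 (u = (⅐)*(-7) = -1)
S(J) = -¾ + J²/4 (S(J) = -¾ + ((J² - J) + J)/4 = -¾ + J²/4)
A(r) = 3*r² (A(r) = r²*3 = 3*r²)
(9387 + 5639) + A(S(11)) = (9387 + 5639) + 3*(-¾ + (¼)*11²)² = 15026 + 3*(-¾ + (¼)*121)² = 15026 + 3*(-¾ + 121/4)² = 15026 + 3*(59/2)² = 15026 + 3*(3481/4) = 15026 + 10443/4 = 70547/4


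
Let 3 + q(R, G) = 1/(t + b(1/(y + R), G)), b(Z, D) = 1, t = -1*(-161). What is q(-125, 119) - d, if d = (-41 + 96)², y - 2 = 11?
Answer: -490535/162 ≈ -3028.0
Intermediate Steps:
t = 161
y = 13 (y = 2 + 11 = 13)
q(R, G) = -485/162 (q(R, G) = -3 + 1/(161 + 1) = -3 + 1/162 = -485/162)
d = 3025 (d = 55² = 3025)
q(-125, 119) - d = -485/162 - 1*3025 = -485/162 - 3025 = -490535/162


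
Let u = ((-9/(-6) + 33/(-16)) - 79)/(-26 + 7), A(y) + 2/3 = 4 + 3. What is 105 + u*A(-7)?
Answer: 6313/48 ≈ 131.52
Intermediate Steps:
A(y) = 19/3 (A(y) = -2/3 + (4 + 3) = -2/3 + 7 = 19/3)
u = 67/16 (u = ((-9*(-1/6) + 33*(-1/16)) - 79)/(-19) = ((3/2 - 33/16) - 79)*(-1/19) = (-9/16 - 79)*(-1/19) = -1273/16*(-1/19) = 67/16 ≈ 4.1875)
105 + u*A(-7) = 105 + (67/16)*(19/3) = 105 + 1273/48 = 6313/48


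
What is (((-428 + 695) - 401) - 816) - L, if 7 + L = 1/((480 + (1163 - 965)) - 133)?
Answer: -513936/545 ≈ -943.00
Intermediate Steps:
L = -3814/545 (L = -7 + 1/((480 + (1163 - 965)) - 133) = -7 + 1/((480 + 198) - 133) = -7 + 1/(678 - 133) = -7 + 1/545 = -3814/545 ≈ -6.9982)
(((-428 + 695) - 401) - 816) - L = (((-428 + 695) - 401) - 816) - 1*(-3814/545) = ((267 - 401) - 816) + 3814/545 = (-134 - 816) + 3814/545 = -950 + 3814/545 = -513936/545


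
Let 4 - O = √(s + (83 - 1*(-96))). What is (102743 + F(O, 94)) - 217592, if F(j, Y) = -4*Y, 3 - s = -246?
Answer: -115225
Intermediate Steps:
s = 249 (s = 3 - 1*(-246) = 3 + 246 = 249)
O = 4 - 2*√107 (O = 4 - √(249 + (83 - 1*(-96))) = 4 - √(249 + (83 + 96)) = 4 - √(249 + 179) = 4 - √428 = 4 - 2*√107 ≈ -16.688)
(102743 + F(O, 94)) - 217592 = (102743 - 4*94) - 217592 = (102743 - 376) - 217592 = 102367 - 217592 = -115225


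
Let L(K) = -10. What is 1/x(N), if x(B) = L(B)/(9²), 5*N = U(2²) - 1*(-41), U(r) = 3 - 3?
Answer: -81/10 ≈ -8.1000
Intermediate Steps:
U(r) = 0
N = 41/5 (N = (0 - 1*(-41))/5 = (0 + 41)/5 = (⅕)*41 = 41/5 ≈ 8.2000)
x(B) = -10/81 (x(B) = -10/(9²) = -10/81)
1/x(N) = 1/(-10/81) = -81/10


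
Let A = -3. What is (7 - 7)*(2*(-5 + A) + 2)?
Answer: 0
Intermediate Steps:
(7 - 7)*(2*(-5 + A) + 2) = (7 - 7)*(2*(-5 - 3) + 2) = 0*(2*(-8) + 2) = 0*(-16 + 2) = 0*(-14) = 0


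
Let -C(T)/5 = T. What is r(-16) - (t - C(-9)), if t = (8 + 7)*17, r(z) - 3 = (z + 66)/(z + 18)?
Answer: -182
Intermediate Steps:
C(T) = -5*T
r(z) = 3 + (66 + z)/(18 + z) (r(z) = 3 + (z + 66)/(z + 18) = 3 + (66 + z)/(18 + z))
t = 255 (t = 15*17 = 255)
r(-16) - (t - C(-9)) = 4*(30 - 16)/(18 - 16) - (255 - (-5)*(-9)) = 4*14/2 - (255 - 1*45) = 4*(½)*14 - (255 - 45) = 28 - 1*210 = 28 - 210 = -182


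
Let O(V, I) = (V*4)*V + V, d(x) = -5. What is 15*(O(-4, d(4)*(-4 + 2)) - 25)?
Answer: 525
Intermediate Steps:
O(V, I) = V + 4*V² (O(V, I) = (4*V)*V + V = 4*V² + V = V + 4*V²)
15*(O(-4, d(4)*(-4 + 2)) - 25) = 15*(-4*(1 + 4*(-4)) - 25) = 15*(-4*(1 - 16) - 25) = 15*(-4*(-15) - 25) = 15*(60 - 25) = 15*35 = 525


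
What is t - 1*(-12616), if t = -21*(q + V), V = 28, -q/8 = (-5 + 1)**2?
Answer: 14716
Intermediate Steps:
q = -128 (q = -8*(-5 + 1)**2 = -8*(-4)**2 = -8*16 = -128)
t = 2100 (t = -21*(-128 + 28) = -21*(-100) = 2100)
t - 1*(-12616) = 2100 - 1*(-12616) = 2100 + 12616 = 14716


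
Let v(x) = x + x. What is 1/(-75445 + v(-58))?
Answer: -1/75561 ≈ -1.3234e-5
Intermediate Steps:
v(x) = 2*x
1/(-75445 + v(-58)) = 1/(-75445 + 2*(-58)) = 1/(-75445 - 116) = 1/(-75561) = -1/75561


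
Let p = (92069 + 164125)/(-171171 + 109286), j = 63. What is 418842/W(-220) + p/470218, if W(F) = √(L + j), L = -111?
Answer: -128097/14549720465 - 69807*I*√3/2 ≈ -8.8041e-6 - 60455.0*I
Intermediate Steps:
p = -256194/61885 (p = 256194/(-61885) = 256194*(-1/61885) = -256194/61885 ≈ -4.1398)
W(F) = 4*I*√3 (W(F) = √(-111 + 63) = √(-48) = 4*I*√3)
418842/W(-220) + p/470218 = 418842/((4*I*√3)) - 256194/61885/470218 = 418842*(-I*√3/12) - 256194/61885*1/470218 = -69807*I*√3/2 - 128097/14549720465 = -128097/14549720465 - 69807*I*√3/2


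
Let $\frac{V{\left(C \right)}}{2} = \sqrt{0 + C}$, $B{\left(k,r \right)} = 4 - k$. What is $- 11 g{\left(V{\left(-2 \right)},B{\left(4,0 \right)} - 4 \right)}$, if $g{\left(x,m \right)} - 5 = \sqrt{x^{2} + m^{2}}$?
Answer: $-55 - 22 \sqrt{2} \approx -86.113$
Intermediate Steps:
$V{\left(C \right)} = 2 \sqrt{C}$ ($V{\left(C \right)} = 2 \sqrt{0 + C} = 2 \sqrt{C}$)
$g{\left(x,m \right)} = 5 + \sqrt{m^{2} + x^{2}}$ ($g{\left(x,m \right)} = 5 + \sqrt{x^{2} + m^{2}} = 5 + \sqrt{m^{2} + x^{2}}$)
$- 11 g{\left(V{\left(-2 \right)},B{\left(4,0 \right)} - 4 \right)} = - 11 \left(5 + \sqrt{\left(\left(4 - 4\right) - 4\right)^{2} + \left(2 \sqrt{-2}\right)^{2}}\right) = - 11 \left(5 + \sqrt{\left(\left(4 - 4\right) - 4\right)^{2} + \left(2 i \sqrt{2}\right)^{2}}\right) = - 11 \left(5 + \sqrt{\left(0 - 4\right)^{2} + \left(2 i \sqrt{2}\right)^{2}}\right) = - 11 \left(5 + \sqrt{\left(-4\right)^{2} - 8}\right) = - 11 \left(5 + \sqrt{16 - 8}\right) = - 11 \left(5 + \sqrt{8}\right) = - 11 \left(5 + 2 \sqrt{2}\right) = -55 - 22 \sqrt{2}$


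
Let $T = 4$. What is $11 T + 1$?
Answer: $45$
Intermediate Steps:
$11 T + 1 = 11 \cdot 4 + 1 = 44 + 1 = 45$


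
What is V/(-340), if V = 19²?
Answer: -361/340 ≈ -1.0618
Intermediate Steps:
V = 361
V/(-340) = 361/(-340) = 361*(-1/340) = -361/340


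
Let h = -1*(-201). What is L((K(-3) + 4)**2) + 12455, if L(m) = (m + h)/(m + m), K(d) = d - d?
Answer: 398777/32 ≈ 12462.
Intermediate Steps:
h = 201
K(d) = 0
L(m) = (201 + m)/(2*m) (L(m) = (m + 201)/(m + m) = (201 + m)/((2*m)) = (201 + m)*(1/(2*m)) = (201 + m)/(2*m))
L((K(-3) + 4)**2) + 12455 = (201 + (0 + 4)**2)/(2*((0 + 4)**2)) + 12455 = (201 + 4**2)/(2*(4**2)) + 12455 = (1/2)*(201 + 16)/16 + 12455 = (1/2)*(1/16)*217 + 12455 = 217/32 + 12455 = 398777/32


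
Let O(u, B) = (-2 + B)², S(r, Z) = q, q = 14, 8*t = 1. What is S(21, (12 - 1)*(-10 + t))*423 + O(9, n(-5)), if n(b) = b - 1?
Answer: 5986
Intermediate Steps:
t = ⅛ (t = (⅛)*1 = ⅛ ≈ 0.12500)
S(r, Z) = 14
n(b) = -1 + b
S(21, (12 - 1)*(-10 + t))*423 + O(9, n(-5)) = 14*423 + (-2 + (-1 - 5))² = 5922 + (-2 - 6)² = 5922 + (-8)² = 5922 + 64 = 5986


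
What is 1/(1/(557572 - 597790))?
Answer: -40218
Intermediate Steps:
1/(1/(557572 - 597790)) = 1/(1/(-40218)) = 1/(-1/40218) = -40218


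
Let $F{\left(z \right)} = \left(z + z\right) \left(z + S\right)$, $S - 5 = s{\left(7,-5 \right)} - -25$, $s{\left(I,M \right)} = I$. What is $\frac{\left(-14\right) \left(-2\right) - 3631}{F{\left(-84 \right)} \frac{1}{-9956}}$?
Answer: $\frac{2989289}{658} \approx 4543.0$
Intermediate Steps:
$S = 37$ ($S = 5 + \left(7 - -25\right) = 5 + \left(7 + 25\right) = 5 + 32 = 37$)
$F{\left(z \right)} = 2 z \left(37 + z\right)$ ($F{\left(z \right)} = \left(z + z\right) \left(z + 37\right) = 2 z \left(37 + z\right)$)
$\frac{\left(-14\right) \left(-2\right) - 3631}{F{\left(-84 \right)} \frac{1}{-9956}} = \frac{\left(-14\right) \left(-2\right) - 3631}{2 \left(-84\right) \left(37 - 84\right) \frac{1}{-9956}} = \frac{28 - 3631}{2 \left(-84\right) \left(-47\right) \left(- \frac{1}{9956}\right)} = - \frac{3603}{7896 \left(- \frac{1}{9956}\right)} = - \frac{3603}{- \frac{1974}{2489}} = \left(-3603\right) \left(- \frac{2489}{1974}\right) = \frac{2989289}{658}$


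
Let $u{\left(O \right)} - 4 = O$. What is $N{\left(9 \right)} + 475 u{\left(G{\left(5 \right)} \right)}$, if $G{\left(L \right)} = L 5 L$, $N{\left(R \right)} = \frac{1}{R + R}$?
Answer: $\frac{1102951}{18} \approx 61275.0$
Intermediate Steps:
$N{\left(R \right)} = \frac{1}{2 R}$
$G{\left(L \right)} = 5 L^{2}$ ($G{\left(L \right)} = 5 L L = 5 L^{2}$)
$u{\left(O \right)} = 4 + O$
$N{\left(9 \right)} + 475 u{\left(G{\left(5 \right)} \right)} = \frac{1}{2 \cdot 9} + 475 \left(4 + 5 \cdot 5^{2}\right) = \frac{1}{2} \cdot \frac{1}{9} + 475 \left(4 + 5 \cdot 25\right) = \frac{1}{18} + 475 \left(4 + 125\right) = \frac{1}{18} + 475 \cdot 129 = \frac{1}{18} + 61275 = \frac{1102951}{18}$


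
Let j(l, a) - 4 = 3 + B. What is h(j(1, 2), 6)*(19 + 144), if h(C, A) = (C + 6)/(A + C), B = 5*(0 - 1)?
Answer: 163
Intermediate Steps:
B = -5 (B = 5*(-1) = -5)
j(l, a) = 2 (j(l, a) = 4 + (3 - 5) = 4 - 2 = 2)
h(C, A) = (6 + C)/(A + C)
h(j(1, 2), 6)*(19 + 144) = ((6 + 2)/(6 + 2))*(19 + 144) = (8/8)*163 = ((⅛)*8)*163 = 1*163 = 163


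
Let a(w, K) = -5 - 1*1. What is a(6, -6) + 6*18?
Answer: 102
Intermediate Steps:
a(w, K) = -6 (a(w, K) = -5 - 1 = -6)
a(6, -6) + 6*18 = -6 + 6*18 = -6 + 108 = 102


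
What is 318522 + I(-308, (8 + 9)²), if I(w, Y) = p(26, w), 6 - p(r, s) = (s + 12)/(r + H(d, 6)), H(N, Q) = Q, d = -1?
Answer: 1274149/4 ≈ 3.1854e+5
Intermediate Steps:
p(r, s) = 6 - (12 + s)/(6 + r) (p(r, s) = 6 - (s + 12)/(r + 6) = 6 - (12 + s)/(6 + r))
I(w, Y) = 45/8 - w/32 (I(w, Y) = (24 - w + 6*26)/(6 + 26) = (24 - w + 156)/32 = (180 - w)/32 = 45/8 - w/32)
318522 + I(-308, (8 + 9)²) = 318522 + (45/8 - 1/32*(-308)) = 318522 + (45/8 + 77/8) = 318522 + 61/4 = 1274149/4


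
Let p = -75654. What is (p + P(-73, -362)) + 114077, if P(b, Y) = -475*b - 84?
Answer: 73014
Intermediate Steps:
P(b, Y) = -84 - 475*b
(p + P(-73, -362)) + 114077 = (-75654 + (-84 - 475*(-73))) + 114077 = (-75654 + (-84 + 34675)) + 114077 = (-75654 + 34591) + 114077 = -41063 + 114077 = 73014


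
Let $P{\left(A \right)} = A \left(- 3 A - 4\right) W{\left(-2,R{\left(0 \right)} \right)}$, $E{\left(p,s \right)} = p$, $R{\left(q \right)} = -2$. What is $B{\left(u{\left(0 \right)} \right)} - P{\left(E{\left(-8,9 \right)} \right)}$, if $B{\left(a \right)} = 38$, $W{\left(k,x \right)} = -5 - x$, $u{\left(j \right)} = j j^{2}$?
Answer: $-442$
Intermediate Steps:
$u{\left(j \right)} = j^{3}$
$P{\left(A \right)} = - 3 A \left(-4 - 3 A\right)$ ($P{\left(A \right)} = A \left(- 3 A - 4\right) \left(-5 - -2\right) = A \left(-4 - 3 A\right) \left(-5 + 2\right) = A \left(-4 - 3 A\right) \left(-3\right) = - 3 A \left(-4 - 3 A\right)$)
$B{\left(u{\left(0 \right)} \right)} - P{\left(E{\left(-8,9 \right)} \right)} = 38 - 3 \left(-8\right) \left(4 + 3 \left(-8\right)\right) = 38 - 3 \left(-8\right) \left(4 - 24\right) = 38 - 3 \left(-8\right) \left(-20\right) = 38 - 480 = -442$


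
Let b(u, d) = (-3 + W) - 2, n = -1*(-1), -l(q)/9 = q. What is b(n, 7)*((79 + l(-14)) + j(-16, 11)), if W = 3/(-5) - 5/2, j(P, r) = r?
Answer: -8748/5 ≈ -1749.6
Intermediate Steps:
l(q) = -9*q
n = 1
W = -31/10 (W = 3*(-1/5) - 5*1/2 = -3/5 - 5/2 = -31/10 ≈ -3.1000)
b(u, d) = -81/10 (b(u, d) = (-3 - 31/10) - 2 = -61/10 - 2 = -81/10)
b(n, 7)*((79 + l(-14)) + j(-16, 11)) = -81*((79 - 9*(-14)) + 11)/10 = -81*((79 + 126) + 11)/10 = -81*(205 + 11)/10 = -81/10*216 = -8748/5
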